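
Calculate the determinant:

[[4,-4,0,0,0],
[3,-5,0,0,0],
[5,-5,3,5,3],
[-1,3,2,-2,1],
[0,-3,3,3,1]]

The determinant is -208.

The matrix is block lower-triangular with a 2×2 block and a 3×3 block on the diagonal, so its determinant equals the product of the determinants of the diagonal blocks.
det of the 2×2 block = -8
det of the 3×3 block = 26
det = (-8)·(26) = -208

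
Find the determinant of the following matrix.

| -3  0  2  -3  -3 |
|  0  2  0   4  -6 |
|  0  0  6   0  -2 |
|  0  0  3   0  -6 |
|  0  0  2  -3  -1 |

540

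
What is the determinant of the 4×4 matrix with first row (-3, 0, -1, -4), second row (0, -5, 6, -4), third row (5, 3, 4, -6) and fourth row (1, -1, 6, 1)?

Expand along row 1 (it has 1 zero):
  + (-3) · M_11   where M_11 = det([-5 6 -4; 3 4 -6; -1 6 1]) = -270
  + (-1) · M_13   where M_13 = det([0 -5 -4; 5 3 -6; 1 -1 1]) = 87
  − (-4) · M_14   where M_14 = det([0 -5 6; 5 3 4; 1 -1 6]) = 82
det = (+1)·(-3)·(-270) + (+1)·(-1)·(87) + (-1)·(-4)·(82) = 1051

The determinant is 1051.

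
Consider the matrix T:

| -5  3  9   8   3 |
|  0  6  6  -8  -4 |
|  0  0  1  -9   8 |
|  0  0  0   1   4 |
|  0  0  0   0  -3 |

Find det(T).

T is upper triangular, so det(T) is the product of the diagonal entries:
det = (-5) · (6) · (1) · (1) · (-3) = 90

90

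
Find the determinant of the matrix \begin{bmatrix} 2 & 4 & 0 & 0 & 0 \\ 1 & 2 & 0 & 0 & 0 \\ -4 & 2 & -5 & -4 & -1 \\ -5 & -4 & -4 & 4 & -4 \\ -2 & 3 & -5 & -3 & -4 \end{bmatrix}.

0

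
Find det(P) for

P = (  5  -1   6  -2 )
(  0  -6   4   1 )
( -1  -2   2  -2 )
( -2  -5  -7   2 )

Expand along row 2 (it has 1 zero):
  + (-6) · M_22   where M_22 = det([5 6 -2; -1 2 -2; -2 -7 2]) = -36
  − (4) · M_23   where M_23 = det([5 -1 -2; -1 -2 -2; -2 -5 2]) = -78
  + (1) · M_24   where M_24 = det([5 -1 6; -1 -2 2; -2 -5 -7]) = 137
det = (+1)·(-6)·(-36) + (-1)·(4)·(-78) + (+1)·(1)·(137) = 665

|P| = 665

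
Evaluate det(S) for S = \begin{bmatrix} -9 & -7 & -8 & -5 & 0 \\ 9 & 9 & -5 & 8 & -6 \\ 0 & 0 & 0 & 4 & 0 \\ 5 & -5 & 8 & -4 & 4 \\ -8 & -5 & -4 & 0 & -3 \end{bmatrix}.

The determinant is 15440.

Expand along row 3 (it has 4 zeros):
  − (4) · M_34   where M_34 = det([-9 -7 -8 0; 9 9 -5 -6; 5 -5 8 4; -8 -5 -4 -3]) = -3860
det = (-1)·(4)·(-3860) = 15440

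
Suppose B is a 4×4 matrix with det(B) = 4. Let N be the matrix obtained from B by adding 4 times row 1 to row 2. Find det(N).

Adding a multiple of one row to another leaves the determinant unchanged.
det(N) = (1)·(4) = 4

det(N) = 4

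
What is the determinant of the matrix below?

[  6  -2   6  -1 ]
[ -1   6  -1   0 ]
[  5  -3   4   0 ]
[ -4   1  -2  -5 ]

Expand along column 4 (it has 2 zeros):
  − (-1) · M_14   where M_14 = det([-1 6 -1; 5 -3 4; -4 1 -2]) = -31
  + (-5) · M_44   where M_44 = det([6 -2 6; -1 6 -1; 5 -3 4]) = -34
det = (-1)·(-1)·(-31) + (+1)·(-5)·(-34) = 139

139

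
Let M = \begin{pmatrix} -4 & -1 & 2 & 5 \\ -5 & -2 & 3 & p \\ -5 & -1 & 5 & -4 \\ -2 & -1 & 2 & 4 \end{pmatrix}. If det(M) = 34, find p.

Expanding along the row containing p, det(M) is linear in p: det(M) = (-6)·p + (70).
Set (-6)·p + (70) = 34  ⇒  (-6)·p = -36  ⇒  p = 6.

p = 6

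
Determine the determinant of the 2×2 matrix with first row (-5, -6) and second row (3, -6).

48

det = (-5)·(-6) − (-6)·3 = 30 − (-18) = 48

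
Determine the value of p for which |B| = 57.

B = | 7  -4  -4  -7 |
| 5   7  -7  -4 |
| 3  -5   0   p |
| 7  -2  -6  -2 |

-4

Expanding along the row containing p, det(B) is linear in p: det(B) = (80)·p + (377).
Set (80)·p + (377) = 57  ⇒  (80)·p = -320  ⇒  p = -4.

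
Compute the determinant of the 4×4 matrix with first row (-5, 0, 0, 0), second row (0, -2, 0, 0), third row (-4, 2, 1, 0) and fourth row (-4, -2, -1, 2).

20

The matrix is lower triangular, so the determinant is the product of the diagonal entries:
det = (-5) · (-2) · (1) · (2) = 20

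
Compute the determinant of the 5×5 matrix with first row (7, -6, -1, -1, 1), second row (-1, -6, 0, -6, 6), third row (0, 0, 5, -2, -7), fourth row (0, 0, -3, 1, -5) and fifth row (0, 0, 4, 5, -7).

The determinant is -14640.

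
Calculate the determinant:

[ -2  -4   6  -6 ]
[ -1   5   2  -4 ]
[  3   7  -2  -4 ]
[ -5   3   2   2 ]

The determinant is 120.

Expand along row 1:
  + (-2) · M_11   where M_11 = det([5 2 -4; 7 -2 -4; 3 2 2]) = -112
  − (-4) · M_12   where M_12 = det([-1 2 -4; 3 -2 -4; -5 2 2]) = 40
  + (6) · M_13   where M_13 = det([-1 5 -4; 3 7 -4; -5 3 2]) = -132
  − (-6) · M_14   where M_14 = det([-1 5 2; 3 7 -2; -5 3 2]) = 88
det = (+1)·(-2)·(-112) + (-1)·(-4)·(40) + (+1)·(6)·(-132) + (-1)·(-6)·(88) = 120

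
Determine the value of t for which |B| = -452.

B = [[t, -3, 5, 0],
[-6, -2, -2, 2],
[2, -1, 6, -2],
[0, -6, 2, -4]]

Expanding along the row containing t, det(B) is linear in t: det(B) = (92)·t + (376).
Set (92)·t + (376) = -452  ⇒  (92)·t = -828  ⇒  t = -9.

t = -9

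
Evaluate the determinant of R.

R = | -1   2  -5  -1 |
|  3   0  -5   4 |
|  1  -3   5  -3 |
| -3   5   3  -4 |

Expand along row 2 (it has 1 zero):
  − (3) · M_21   where M_21 = det([2 -5 -1; -3 5 -3; 5 3 -4]) = 147
  − (-5) · M_23   where M_23 = det([-1 2 -1; 1 -3 -3; -3 5 -4]) = 3
  + (4) · M_24   where M_24 = det([-1 2 -5; 1 -3 5; -3 5 3]) = 18
det = (-1)·(3)·(147) + (-1)·(-5)·(3) + (+1)·(4)·(18) = -354

-354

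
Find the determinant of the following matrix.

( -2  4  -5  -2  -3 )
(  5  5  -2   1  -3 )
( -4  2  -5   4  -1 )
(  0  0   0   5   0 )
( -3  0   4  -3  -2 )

Expand along row 4 (it has 4 zeros):
  + (5) · M_44   where M_44 = det([-2 4 -5 -3; 5 5 -2 -3; -4 2 -5 -1; -3 0 4 -2]) = 96
det = (+1)·(5)·(96) = 480

The determinant is 480.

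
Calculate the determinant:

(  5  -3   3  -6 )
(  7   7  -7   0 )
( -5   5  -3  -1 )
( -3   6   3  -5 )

2968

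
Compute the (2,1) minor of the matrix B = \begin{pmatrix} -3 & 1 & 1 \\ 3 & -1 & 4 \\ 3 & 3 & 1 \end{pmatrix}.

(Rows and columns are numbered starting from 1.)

-2

Delete row 2 and column 1; the remaining 2×2 submatrix is [1 1; 3 1].
Its determinant is 1·1 − 1·3 = -2.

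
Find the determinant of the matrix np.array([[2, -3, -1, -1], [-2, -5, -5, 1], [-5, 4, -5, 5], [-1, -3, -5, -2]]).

-280

Expand along row 1:
  + (2) · M_11   where M_11 = det([-5 -5 1; 4 -5 5; -3 -5 -2]) = -175
  − (-3) · M_12   where M_12 = det([-2 -5 1; -5 -5 5; -1 -5 -2]) = 25
  + (-1) · M_13   where M_13 = det([-2 -5 1; -5 4 5; -1 -3 -2]) = 80
  − (-1) · M_14   where M_14 = det([-2 -5 -5; -5 4 -5; -1 -3 -5]) = 75
det = (+1)·(2)·(-175) + (-1)·(-3)·(25) + (+1)·(-1)·(80) + (-1)·(-1)·(75) = -280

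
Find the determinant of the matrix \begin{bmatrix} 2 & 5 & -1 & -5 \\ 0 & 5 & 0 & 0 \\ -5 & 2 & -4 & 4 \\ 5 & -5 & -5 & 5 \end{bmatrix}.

-1350

Expand along row 2 (it has 3 zeros):
  + (5) · M_22   where M_22 = det([2 -1 -5; -5 -4 4; 5 -5 5]) = -270
det = (+1)·(5)·(-270) = -1350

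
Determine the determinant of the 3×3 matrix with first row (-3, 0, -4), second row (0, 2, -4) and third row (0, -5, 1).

54

Expand along column 1:
  + (-3) · |2 -4; -5 1| = (-3)·(2 − 20) = 54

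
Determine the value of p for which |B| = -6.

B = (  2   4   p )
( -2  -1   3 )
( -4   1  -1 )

-9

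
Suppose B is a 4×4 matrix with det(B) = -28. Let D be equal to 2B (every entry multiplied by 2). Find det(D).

-448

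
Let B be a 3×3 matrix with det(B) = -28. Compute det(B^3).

-21952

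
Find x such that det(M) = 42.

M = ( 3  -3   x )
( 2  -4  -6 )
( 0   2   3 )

6

Expanding along the column containing x, det(M) is linear in x: det(M) = (4)·x + (18).
Set (4)·x + (18) = 42  ⇒  (4)·x = 24  ⇒  x = 6.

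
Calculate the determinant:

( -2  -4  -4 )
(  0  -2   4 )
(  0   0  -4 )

-16

The matrix is upper triangular, so the determinant is the product of the diagonal entries:
det = (-2) · (-2) · (-4) = -16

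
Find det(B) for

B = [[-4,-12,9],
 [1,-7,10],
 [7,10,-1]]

det(B) = 51

Expand along row 1:
  + (-4) · |-7 10; 10 -1| = (-4)·(7 − 100) = 372
  − (-12) · |1 10; 7 -1| = −(-12)·(-1 − 70) = -852
  + 9 · |1 -7; 7 10| = 9·(10 − (-49)) = 531
Sum: (372) + (-852) + (531) = 51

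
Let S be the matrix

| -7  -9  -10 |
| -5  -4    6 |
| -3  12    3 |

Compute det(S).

Expand along column 1:
  + (-7) · |-4 6; 12 3| = (-7)·(-12 − 72) = 588
  − (-5) · |-9 -10; 12 3| = −(-5)·(-27 − (-120)) = 465
  + (-3) · |-9 -10; -4 6| = (-3)·(-54 − 40) = 282
Sum: (588) + (465) + (282) = 1335

1335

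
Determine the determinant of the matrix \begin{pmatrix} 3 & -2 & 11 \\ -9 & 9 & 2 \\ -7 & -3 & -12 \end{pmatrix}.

The determinant is 928.

Expand along row 1:
  + 3 · |9 2; -3 -12| = 3·(-108 − (-6)) = -306
  − (-2) · |-9 2; -7 -12| = −(-2)·(108 − (-14)) = 244
  + 11 · |-9 9; -7 -3| = 11·(27 − (-63)) = 990
Sum: (-306) + (244) + (990) = 928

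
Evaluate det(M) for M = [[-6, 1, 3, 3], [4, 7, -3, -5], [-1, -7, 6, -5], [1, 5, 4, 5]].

Expand along row 1:
  + (-6) · M_11   where M_11 = det([7 -3 -5; -7 6 -5; 5 4 5]) = 610
  − (1) · M_12   where M_12 = det([4 -3 -5; -1 6 -5; 1 4 5]) = 250
  + (3) · M_13   where M_13 = det([4 7 -5; -1 -7 -5; 1 5 5]) = -50
  − (3) · M_14   where M_14 = det([4 7 -3; -1 -7 6; 1 5 4]) = -168
det = (+1)·(-6)·(610) + (-1)·(1)·(250) + (+1)·(3)·(-50) + (-1)·(3)·(-168) = -3556

-3556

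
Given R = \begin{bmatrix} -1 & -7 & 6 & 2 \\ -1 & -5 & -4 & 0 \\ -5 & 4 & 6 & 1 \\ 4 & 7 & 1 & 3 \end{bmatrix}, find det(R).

-1380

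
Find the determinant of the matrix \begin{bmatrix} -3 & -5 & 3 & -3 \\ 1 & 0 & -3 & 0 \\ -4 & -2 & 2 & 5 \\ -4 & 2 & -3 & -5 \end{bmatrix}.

Expand along row 2 (it has 2 zeros):
  − (1) · M_21   where M_21 = det([-5 3 -3; -2 2 5; 2 -3 -5]) = -31
  − (-3) · M_23   where M_23 = det([-3 -5 -3; -4 -2 5; -4 2 -5]) = 248
det = (-1)·(1)·(-31) + (-1)·(-3)·(248) = 775

775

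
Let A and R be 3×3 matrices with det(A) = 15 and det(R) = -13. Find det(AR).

det(AR) = det(A)·det(R) = (15)·(-13) = -195

-195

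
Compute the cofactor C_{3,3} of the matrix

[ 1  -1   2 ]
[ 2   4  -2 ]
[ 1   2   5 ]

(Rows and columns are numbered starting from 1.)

The cofactor is 6.

Delete row 3 and column 3; the remaining 2×2 submatrix is [1 -1; 2 4].
Its determinant is 1·4 − (-1)·2 = 6.
The cofactor carries sign (−1)^(3+3) = +1, so C_{3,3} = +(6) = 6.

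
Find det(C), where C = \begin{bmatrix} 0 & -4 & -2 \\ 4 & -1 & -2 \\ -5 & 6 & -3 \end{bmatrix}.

Expand along row 1:
  − (-4) · |4 -2; -5 -3| = −(-4)·(-12 − 10) = -88
  + (-2) · |4 -1; -5 6| = (-2)·(24 − 5) = -38
Sum: (-88) + (-38) = -126

The determinant is -126.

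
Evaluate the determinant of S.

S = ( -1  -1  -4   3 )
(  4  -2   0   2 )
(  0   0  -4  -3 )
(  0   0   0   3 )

S is block upper-triangular with a 2×2 block and a 2×2 block on the diagonal, so its determinant equals the product of the determinants of the diagonal blocks.
det of the 2×2 block = 6
det of the 2×2 block = -12
det = (6)·(-12) = -72

-72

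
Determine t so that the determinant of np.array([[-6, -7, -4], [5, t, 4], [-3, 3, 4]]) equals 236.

Expanding along the row containing t, det(B) is linear in t: det(B) = (-36)·t + (236).
Set (-36)·t + (236) = 236  ⇒  (-36)·t = 0  ⇒  t = 0.

0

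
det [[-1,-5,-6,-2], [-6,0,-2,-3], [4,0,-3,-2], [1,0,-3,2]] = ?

595

Expand along column 2 (it has 3 zeros):
  − (-5) · M_12   where M_12 = det([-6 -2 -3; 4 -3 -2; 1 -3 2]) = 119
det = (-1)·(-5)·(119) = 595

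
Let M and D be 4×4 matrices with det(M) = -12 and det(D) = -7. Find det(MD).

det(MD) = det(M)·det(D) = (-12)·(-7) = 84

The determinant is 84.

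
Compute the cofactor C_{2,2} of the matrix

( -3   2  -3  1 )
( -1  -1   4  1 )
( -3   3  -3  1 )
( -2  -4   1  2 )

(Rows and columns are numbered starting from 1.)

The cofactor is 0.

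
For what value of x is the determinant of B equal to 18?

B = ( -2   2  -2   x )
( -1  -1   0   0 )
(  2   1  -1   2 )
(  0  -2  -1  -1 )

Expanding along the column containing x, det(B) is linear in x: det(B) = (-1)·x + (22).
Set (-1)·x + (22) = 18  ⇒  (-1)·x = -4  ⇒  x = 4.

x = 4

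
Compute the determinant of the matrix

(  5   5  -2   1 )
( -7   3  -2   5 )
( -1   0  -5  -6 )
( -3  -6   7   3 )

46

Expand along row 3 (it has 1 zero):
  + (-1) · M_31   where M_31 = det([5 -2 1; 3 -2 5; -6 7 3]) = -118
  + (-5) · M_33   where M_33 = det([5 5 1; -7 3 5; -3 -6 3]) = 276
  − (-6) · M_34   where M_34 = det([5 5 -2; -7 3 -2; -3 -6 7]) = 218
det = (+1)·(-1)·(-118) + (+1)·(-5)·(276) + (-1)·(-6)·(218) = 46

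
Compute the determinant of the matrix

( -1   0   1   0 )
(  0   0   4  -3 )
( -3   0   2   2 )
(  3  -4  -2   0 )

20

Expand along column 2 (it has 3 zeros):
  + (-4) · M_42   where M_42 = det([-1 1 0; 0 4 -3; -3 2 2]) = -5
det = (+1)·(-4)·(-5) = 20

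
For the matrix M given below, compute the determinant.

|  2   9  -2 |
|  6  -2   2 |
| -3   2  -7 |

The determinant is 332.

Expand along row 1:
  + 2 · |-2 2; 2 -7| = 2·(14 − 4) = 20
  − 9 · |6 2; -3 -7| = −9·(-42 − (-6)) = 324
  + (-2) · |6 -2; -3 2| = (-2)·(12 − 6) = -12
Sum: (20) + (324) + (-12) = 332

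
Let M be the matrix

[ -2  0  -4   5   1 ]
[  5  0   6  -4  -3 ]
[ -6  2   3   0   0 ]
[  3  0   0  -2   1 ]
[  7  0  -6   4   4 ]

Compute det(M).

Expand along column 2 (it has 4 zeros):
  − (2) · M_32   where M_32 = det([-2 -4 5 1; 5 6 -4 -3; 3 0 -2 1; 7 -6 4 4]) = -34
det = (-1)·(2)·(-34) = 68

det(M) = 68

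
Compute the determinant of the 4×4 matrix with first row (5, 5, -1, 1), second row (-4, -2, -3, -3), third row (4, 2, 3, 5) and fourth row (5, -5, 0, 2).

360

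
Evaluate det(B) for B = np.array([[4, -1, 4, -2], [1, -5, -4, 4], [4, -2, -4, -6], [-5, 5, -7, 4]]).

Expand along row 1:
  + (4) · M_11   where M_11 = det([-5 -4 4; -2 -4 -6; 5 -7 4]) = 514
  − (-1) · M_12   where M_12 = det([1 -4 4; 4 -4 -6; -5 -7 4]) = -306
  + (4) · M_13   where M_13 = det([1 -5 4; 4 -2 -6; -5 5 4]) = -8
  − (-2) · M_14   where M_14 = det([1 -5 -4; 4 -2 -4; -5 5 -7]) = -246
det = (+1)·(4)·(514) + (-1)·(-1)·(-306) + (+1)·(4)·(-8) + (-1)·(-2)·(-246) = 1226

1226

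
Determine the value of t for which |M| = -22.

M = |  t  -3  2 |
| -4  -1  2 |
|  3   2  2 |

t = -5

Expanding along the row containing t, det(M) is linear in t: det(M) = (-6)·t + (-52).
Set (-6)·t + (-52) = -22  ⇒  (-6)·t = 30  ⇒  t = -5.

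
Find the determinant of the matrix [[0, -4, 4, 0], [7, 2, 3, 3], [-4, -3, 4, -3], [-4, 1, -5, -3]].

Expand along row 1 (it has 2 zeros):
  − (-4) · M_12   where M_12 = det([7 3 3; -4 4 -3; -4 -5 -3]) = -81
  + (4) · M_13   where M_13 = det([7 2 3; -4 -3 -3; -4 1 -3]) = 36
det = (-1)·(-4)·(-81) + (+1)·(4)·(36) = -180

-180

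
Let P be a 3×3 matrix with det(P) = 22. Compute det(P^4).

det(P^4) = (det P)^4 = (22)^4 = 234256

The determinant is 234256.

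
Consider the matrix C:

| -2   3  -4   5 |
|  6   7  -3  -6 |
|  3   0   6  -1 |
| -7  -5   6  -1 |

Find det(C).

Expand along row 3 (it has 1 zero):
  + (3) · M_31   where M_31 = det([3 -4 5; 7 -3 -6; -5 6 -1]) = 104
  + (6) · M_33   where M_33 = det([-2 3 5; 6 7 -6; -7 -5 -1]) = 313
  − (-1) · M_34   where M_34 = det([-2 3 -4; 6 7 -3; -7 -5 6]) = -175
det = (+1)·(3)·(104) + (+1)·(6)·(313) + (-1)·(-1)·(-175) = 2015

2015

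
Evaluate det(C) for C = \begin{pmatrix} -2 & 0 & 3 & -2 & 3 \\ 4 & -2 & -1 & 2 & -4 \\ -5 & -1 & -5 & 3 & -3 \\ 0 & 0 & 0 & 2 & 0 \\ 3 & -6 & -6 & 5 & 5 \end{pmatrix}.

|C| = -1938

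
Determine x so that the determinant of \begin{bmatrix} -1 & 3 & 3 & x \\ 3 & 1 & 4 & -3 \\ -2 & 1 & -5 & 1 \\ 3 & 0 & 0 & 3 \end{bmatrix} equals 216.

x = -2

Expanding along the row containing x, det(A) is linear in x: det(A) = (27)·x + (270).
Set (27)·x + (270) = 216  ⇒  (27)·x = -54  ⇒  x = -2.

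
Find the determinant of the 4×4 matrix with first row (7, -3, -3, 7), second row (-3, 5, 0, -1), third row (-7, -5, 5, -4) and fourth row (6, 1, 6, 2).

The determinant is -1745.

Expand along row 2 (it has 1 zero):
  − (-3) · M_21   where M_21 = det([-3 -3 7; -5 5 -4; 1 6 2]) = -365
  + (5) · M_22   where M_22 = det([7 -3 7; -7 5 -4; 6 6 2]) = -236
  + (-1) · M_24   where M_24 = det([7 -3 -3; -7 -5 5; 6 1 6]) = -530
det = (-1)·(-3)·(-365) + (+1)·(5)·(-236) + (+1)·(-1)·(-530) = -1745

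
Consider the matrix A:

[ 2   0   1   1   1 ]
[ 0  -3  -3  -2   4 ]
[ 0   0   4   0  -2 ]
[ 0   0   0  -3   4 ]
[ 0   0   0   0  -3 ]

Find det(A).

|A| = -216

A is upper triangular, so det(A) is the product of the diagonal entries:
det = (2) · (-3) · (4) · (-3) · (-3) = -216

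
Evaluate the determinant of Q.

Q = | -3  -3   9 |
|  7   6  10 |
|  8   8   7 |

det(Q) = 93

Expand along row 1:
  + (-3) · |6 10; 8 7| = (-3)·(42 − 80) = 114
  − (-3) · |7 10; 8 7| = −(-3)·(49 − 80) = -93
  + 9 · |7 6; 8 8| = 9·(56 − 48) = 72
Sum: (114) + (-93) + (72) = 93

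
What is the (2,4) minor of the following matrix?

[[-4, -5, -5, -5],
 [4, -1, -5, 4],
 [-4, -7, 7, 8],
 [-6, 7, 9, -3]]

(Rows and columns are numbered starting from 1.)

Delete row 2 and column 4; the remaining 3×3 submatrix is [-4 -5 -5; -4 -7 7; -6 7 9].
Its determinant is 828.

828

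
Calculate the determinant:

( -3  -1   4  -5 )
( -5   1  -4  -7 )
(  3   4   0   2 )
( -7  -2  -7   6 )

-1700

Expand along row 3 (it has 1 zero):
  + (3) · M_31   where M_31 = det([-1 4 -5; 1 -4 -7; -2 -7 6]) = 180
  − (4) · M_32   where M_32 = det([-3 4 -5; -5 -4 -7; -7 -7 6]) = 500
  − (2) · M_34   where M_34 = det([-3 -1 4; -5 1 -4; -7 -2 -7]) = 120
det = (+1)·(3)·(180) + (-1)·(4)·(500) + (-1)·(2)·(120) = -1700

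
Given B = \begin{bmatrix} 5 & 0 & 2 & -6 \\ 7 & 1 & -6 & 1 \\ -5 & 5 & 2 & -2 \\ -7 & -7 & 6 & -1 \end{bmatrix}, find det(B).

det(B) = -984

Expand along row 1 (it has 1 zero):
  + (5) · M_11   where M_11 = det([1 -6 1; 5 2 -2; -7 6 -1]) = -60
  + (2) · M_13   where M_13 = det([7 1 1; -5 5 -2; -7 -7 -1]) = -54
  − (-6) · M_14   where M_14 = det([7 1 -6; -5 5 2; -7 -7 6]) = -96
det = (+1)·(5)·(-60) + (+1)·(2)·(-54) + (-1)·(-6)·(-96) = -984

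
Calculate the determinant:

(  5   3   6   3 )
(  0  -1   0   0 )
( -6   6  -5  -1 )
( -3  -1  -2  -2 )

Expand along row 2 (it has 3 zeros):
  + (-1) · M_22   where M_22 = det([5 6 3; -6 -5 -1; -3 -2 -2]) = -23
det = (+1)·(-1)·(-23) = 23

23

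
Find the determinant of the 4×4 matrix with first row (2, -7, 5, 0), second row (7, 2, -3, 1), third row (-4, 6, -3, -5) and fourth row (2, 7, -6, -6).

Expand along row 1 (it has 1 zero):
  + (2) · M_11   where M_11 = det([2 -3 1; 6 -3 -5; 7 -6 -6]) = -42
  − (-7) · M_12   where M_12 = det([7 -3 1; -4 -3 -5; 2 -6 -6]) = 48
  + (5) · M_13   where M_13 = det([7 2 1; -4 6 -5; 2 7 -6]) = -115
det = (+1)·(2)·(-42) + (-1)·(-7)·(48) + (+1)·(5)·(-115) = -323

The determinant is -323.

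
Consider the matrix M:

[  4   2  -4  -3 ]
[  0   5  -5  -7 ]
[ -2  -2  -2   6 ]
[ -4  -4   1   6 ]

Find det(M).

Expand along row 2 (it has 1 zero):
  + (5) · M_22   where M_22 = det([4 -4 -3; -2 -2 6; -4 1 6]) = 6
  − (-5) · M_23   where M_23 = det([4 2 -3; -2 -2 6; -4 -4 6]) = 24
  + (-7) · M_24   where M_24 = det([4 2 -4; -2 -2 -2; -4 -4 1]) = -20
det = (+1)·(5)·(6) + (-1)·(-5)·(24) + (+1)·(-7)·(-20) = 290

|M| = 290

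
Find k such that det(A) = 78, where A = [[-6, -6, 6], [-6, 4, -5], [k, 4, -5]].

7

Expanding along the column containing k, det(A) is linear in k: det(A) = (6)·k + (36).
Set (6)·k + (36) = 78  ⇒  (6)·k = 42  ⇒  k = 7.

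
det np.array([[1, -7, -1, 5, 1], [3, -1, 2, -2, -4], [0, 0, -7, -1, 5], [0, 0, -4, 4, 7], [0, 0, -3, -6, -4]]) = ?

The matrix is block upper-triangular with a 2×2 block and a 3×3 block on the diagonal, so its determinant equals the product of the determinants of the diagonal blocks.
det of the 2×2 block = 20
det of the 3×3 block = 35
det = (20)·(35) = 700

The determinant is 700.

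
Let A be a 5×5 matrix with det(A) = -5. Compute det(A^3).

The determinant is -125.

det(A^3) = (det A)^3 = (-5)^3 = -125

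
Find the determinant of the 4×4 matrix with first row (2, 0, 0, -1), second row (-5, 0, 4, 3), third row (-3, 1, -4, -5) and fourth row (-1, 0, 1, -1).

Expand along column 2 (it has 3 zeros):
  − (1) · M_32   where M_32 = det([2 0 -1; -5 4 3; -1 1 -1]) = -13
det = (-1)·(1)·(-13) = 13

13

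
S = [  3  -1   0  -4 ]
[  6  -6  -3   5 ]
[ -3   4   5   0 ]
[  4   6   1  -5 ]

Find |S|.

-1108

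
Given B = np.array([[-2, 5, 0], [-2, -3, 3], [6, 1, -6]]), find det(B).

Expand along row 1:
  + (-2) · |-3 3; 1 -6| = (-2)·(18 − 3) = -30
  − 5 · |-2 3; 6 -6| = −5·(12 − 18) = 30
Sum: (-30) + (30) = 0

0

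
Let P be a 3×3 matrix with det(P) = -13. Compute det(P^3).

-2197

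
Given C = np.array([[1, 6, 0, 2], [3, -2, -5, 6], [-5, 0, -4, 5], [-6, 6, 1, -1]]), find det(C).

The determinant is -320.

Expand along row 1 (it has 1 zero):
  + (1) · M_11   where M_11 = det([-2 -5 6; 0 -4 5; 6 1 -1]) = -4
  − (6) · M_12   where M_12 = det([3 -5 6; -5 -4 5; -6 1 -1]) = -2
  − (2) · M_14   where M_14 = det([3 -2 -5; -5 0 -4; -6 6 1]) = 164
det = (+1)·(1)·(-4) + (-1)·(6)·(-2) + (-1)·(2)·(164) = -320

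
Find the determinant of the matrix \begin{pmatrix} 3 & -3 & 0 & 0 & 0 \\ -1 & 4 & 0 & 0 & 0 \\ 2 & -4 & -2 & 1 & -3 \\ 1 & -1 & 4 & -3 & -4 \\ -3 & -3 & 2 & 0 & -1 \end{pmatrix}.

-252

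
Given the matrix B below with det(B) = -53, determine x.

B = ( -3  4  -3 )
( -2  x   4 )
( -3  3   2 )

Expanding along the row containing x, det(B) is linear in x: det(B) = (-15)·x + (22).
Set (-15)·x + (22) = -53  ⇒  (-15)·x = -75  ⇒  x = 5.

x = 5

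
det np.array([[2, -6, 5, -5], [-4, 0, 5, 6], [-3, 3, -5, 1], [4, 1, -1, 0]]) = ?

113

Expand along row 2 (it has 1 zero):
  − (-4) · M_21   where M_21 = det([-6 5 -5; 3 -5 1; 1 -1 0]) = -11
  − (5) · M_23   where M_23 = det([2 -6 -5; -3 3 1; 4 1 0]) = 49
  + (6) · M_24   where M_24 = det([2 -6 5; -3 3 -5; 4 1 -1]) = 67
det = (-1)·(-4)·(-11) + (-1)·(5)·(49) + (+1)·(6)·(67) = 113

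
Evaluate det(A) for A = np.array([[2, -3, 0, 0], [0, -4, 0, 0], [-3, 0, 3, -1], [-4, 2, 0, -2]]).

48

A is block lower-triangular with a 2×2 block and a 2×2 block on the diagonal, so its determinant equals the product of the determinants of the diagonal blocks.
det of the 2×2 block = -8
det of the 2×2 block = -6
det = (-8)·(-6) = 48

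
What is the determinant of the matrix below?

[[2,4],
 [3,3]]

-6

det = 2·3 − 4·3 = 6 − 12 = -6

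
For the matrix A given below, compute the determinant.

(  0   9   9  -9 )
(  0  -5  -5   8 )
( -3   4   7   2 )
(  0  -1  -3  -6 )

det(A) = -162

Expand along column 1 (it has 3 zeros):
  + (-3) · M_31   where M_31 = det([9 9 -9; -5 -5 8; -1 -3 -6]) = 54
det = (+1)·(-3)·(54) = -162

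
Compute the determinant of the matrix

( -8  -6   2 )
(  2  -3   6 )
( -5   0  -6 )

The determinant is -66.

Expand along row 3:
  + (-5) · |-6 2; -3 6| = (-5)·(-36 − (-6)) = 150
  + (-6) · |-8 -6; 2 -3| = (-6)·(24 − (-12)) = -216
Sum: (150) + (-216) = -66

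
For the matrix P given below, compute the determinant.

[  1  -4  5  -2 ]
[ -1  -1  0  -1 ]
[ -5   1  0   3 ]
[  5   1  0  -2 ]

Expand along column 3 (it has 3 zeros):
  + (5) · M_13   where M_13 = det([-1 -1 -1; -5 1 3; 5 1 -2]) = 10
det = (+1)·(5)·(10) = 50

|P| = 50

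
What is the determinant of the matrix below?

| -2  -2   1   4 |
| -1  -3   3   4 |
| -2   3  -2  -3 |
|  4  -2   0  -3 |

Expand along row 4 (it has 1 zero):
  − (4) · M_41   where M_41 = det([-2 1 4; -3 3 4; 3 -2 -3]) = -7
  + (-2) · M_42   where M_42 = det([-2 1 4; -1 3 4; -2 -2 -3]) = 23
  + (-3) · M_44   where M_44 = det([-2 -2 1; -1 -3 3; -2 3 -2]) = 13
det = (-1)·(4)·(-7) + (+1)·(-2)·(23) + (+1)·(-3)·(13) = -57

-57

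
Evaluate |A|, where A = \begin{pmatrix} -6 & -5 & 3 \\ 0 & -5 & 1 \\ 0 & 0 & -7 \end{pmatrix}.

-210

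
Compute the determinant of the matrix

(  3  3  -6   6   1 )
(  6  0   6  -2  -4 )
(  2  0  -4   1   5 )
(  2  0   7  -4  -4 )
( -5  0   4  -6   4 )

-678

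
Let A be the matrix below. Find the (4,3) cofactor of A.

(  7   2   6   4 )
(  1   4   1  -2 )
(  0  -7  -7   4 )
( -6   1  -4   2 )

Delete row 4 and column 3; the remaining 3×3 submatrix is [7 2 4; 1 4 -2; 0 -7 4].
Its determinant is -22.
The cofactor carries sign (−1)^(4+3) = −1, so C_{4,3} = −(-22) = 22.

22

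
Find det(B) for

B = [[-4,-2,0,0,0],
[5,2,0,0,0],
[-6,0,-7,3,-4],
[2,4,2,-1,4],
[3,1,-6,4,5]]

74

B is block lower-triangular with a 2×2 block and a 3×3 block on the diagonal, so its determinant equals the product of the determinants of the diagonal blocks.
det of the 2×2 block = 2
det of the 3×3 block = 37
det = (2)·(37) = 74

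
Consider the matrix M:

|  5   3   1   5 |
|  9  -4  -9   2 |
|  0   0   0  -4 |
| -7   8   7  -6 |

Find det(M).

The determinant is 1056.

Expand along row 3 (it has 3 zeros):
  − (-4) · M_34   where M_34 = det([5 3 1; 9 -4 -9; -7 8 7]) = 264
det = (-1)·(-4)·(264) = 1056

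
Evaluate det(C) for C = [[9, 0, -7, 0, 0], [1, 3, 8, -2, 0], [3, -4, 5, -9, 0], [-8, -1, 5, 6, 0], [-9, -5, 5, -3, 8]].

det(C) = 26224

Expand along column 5 (it has 4 zeros):
  + (8) · M_55   where M_55 = det([9 0 -7 0; 1 3 8 -2; 3 -4 5 -9; -8 -1 5 6]) = 3278
det = (+1)·(8)·(3278) = 26224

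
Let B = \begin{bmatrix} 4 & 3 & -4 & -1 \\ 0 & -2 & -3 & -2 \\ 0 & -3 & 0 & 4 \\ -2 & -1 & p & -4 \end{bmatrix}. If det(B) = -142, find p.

p = -3

Expanding along the row containing p, det(B) is linear in p: det(B) = (56)·p + (26).
Set (56)·p + (26) = -142  ⇒  (56)·p = -168  ⇒  p = -3.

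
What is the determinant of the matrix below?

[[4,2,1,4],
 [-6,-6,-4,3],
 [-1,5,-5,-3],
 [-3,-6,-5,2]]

-1039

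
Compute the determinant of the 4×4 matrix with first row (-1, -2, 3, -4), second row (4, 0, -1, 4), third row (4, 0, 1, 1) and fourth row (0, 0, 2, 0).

The determinant is 48.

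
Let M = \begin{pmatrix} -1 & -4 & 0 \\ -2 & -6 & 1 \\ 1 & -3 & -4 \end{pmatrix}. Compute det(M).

1

Expand along row 1:
  + (-1) · |-6 1; -3 -4| = (-1)·(24 − (-3)) = -27
  − (-4) · |-2 1; 1 -4| = −(-4)·(8 − 1) = 28
Sum: (-27) + (28) = 1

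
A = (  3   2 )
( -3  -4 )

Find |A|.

det(A) = 3·(-4) − 2·(-3) = -12 − (-6) = -6

-6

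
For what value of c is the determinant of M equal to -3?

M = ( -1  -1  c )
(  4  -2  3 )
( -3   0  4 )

Expanding along the row containing c, det(M) is linear in c: det(M) = (-6)·c + (33).
Set (-6)·c + (33) = -3  ⇒  (-6)·c = -36  ⇒  c = 6.

c = 6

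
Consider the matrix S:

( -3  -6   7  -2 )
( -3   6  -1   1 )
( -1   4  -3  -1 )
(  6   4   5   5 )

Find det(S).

|S| = -758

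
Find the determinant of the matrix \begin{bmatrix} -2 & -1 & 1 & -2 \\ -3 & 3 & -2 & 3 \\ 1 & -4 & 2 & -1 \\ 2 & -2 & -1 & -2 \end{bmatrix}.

Expand along row 1:
  + (-2) · M_11   where M_11 = det([3 -2 3; -4 2 -1; -2 -1 -2]) = 21
  − (-1) · M_12   where M_12 = det([-3 -2 3; 1 2 -1; 2 -1 -2]) = 0
  + (1) · M_13   where M_13 = det([-3 3 3; 1 -4 -1; 2 -2 -2]) = 0
  − (-2) · M_14   where M_14 = det([-3 3 -2; 1 -4 2; 2 -2 -1]) = -21
det = (+1)·(-2)·(21) + (-1)·(-1)·(0) + (+1)·(1)·(0) + (-1)·(-2)·(-21) = -84

-84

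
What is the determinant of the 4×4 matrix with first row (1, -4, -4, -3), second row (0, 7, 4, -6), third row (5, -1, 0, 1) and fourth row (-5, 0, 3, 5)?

The determinant is -478.

Expand along row 2 (it has 1 zero):
  + (7) · M_22   where M_22 = det([1 -4 -3; 5 0 1; -5 3 5]) = 72
  − (4) · M_23   where M_23 = det([1 -4 -3; 5 -1 1; -5 0 5]) = 130
  + (-6) · M_24   where M_24 = det([1 -4 -4; 5 -1 0; -5 0 3]) = 77
det = (+1)·(7)·(72) + (-1)·(4)·(130) + (+1)·(-6)·(77) = -478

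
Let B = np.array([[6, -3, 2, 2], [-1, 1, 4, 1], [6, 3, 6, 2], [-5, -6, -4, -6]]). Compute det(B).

Expand along row 1:
  + (6) · M_11   where M_11 = det([1 4 1; 3 6 2; -6 -4 -6]) = 20
  − (-3) · M_12   where M_12 = det([-1 4 1; 6 6 2; -5 -4 -6]) = 138
  + (2) · M_13   where M_13 = det([-1 1 1; 6 3 2; -5 -6 -6]) = 11
  − (2) · M_14   where M_14 = det([-1 1 4; 6 3 6; -5 -6 -4]) = -114
det = (+1)·(6)·(20) + (-1)·(-3)·(138) + (+1)·(2)·(11) + (-1)·(2)·(-114) = 784

The determinant is 784.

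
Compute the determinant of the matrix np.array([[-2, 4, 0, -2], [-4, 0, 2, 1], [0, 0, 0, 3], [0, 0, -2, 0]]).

The determinant is 96.

The matrix is block upper-triangular with a 2×2 block and a 2×2 block on the diagonal, so its determinant equals the product of the determinants of the diagonal blocks.
det of the 2×2 block = 16
det of the 2×2 block = 6
det = (16)·(6) = 96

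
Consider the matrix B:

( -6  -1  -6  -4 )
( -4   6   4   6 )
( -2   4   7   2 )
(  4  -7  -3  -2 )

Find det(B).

det(B) = -1008

Expand along row 1:
  + (-6) · M_11   where M_11 = det([6 4 6; 4 7 2; -7 -3 -2]) = 150
  − (-1) · M_12   where M_12 = det([-4 4 6; -2 7 2; 4 -3 -2]) = -84
  + (-6) · M_13   where M_13 = det([-4 6 6; -2 4 2; 4 -7 -2]) = -12
  − (-4) · M_14   where M_14 = det([-4 6 4; -2 4 7; 4 -7 -3]) = -24
det = (+1)·(-6)·(150) + (-1)·(-1)·(-84) + (+1)·(-6)·(-12) + (-1)·(-4)·(-24) = -1008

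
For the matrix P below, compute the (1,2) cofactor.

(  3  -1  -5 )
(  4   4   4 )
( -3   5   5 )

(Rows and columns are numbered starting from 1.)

Delete row 1 and column 2; the remaining 2×2 submatrix is [4 4; -3 5].
Its determinant is 4·5 − 4·(-3) = 32.
The cofactor carries sign (−1)^(1+2) = −1, so C_{1,2} = −(32) = -32.

-32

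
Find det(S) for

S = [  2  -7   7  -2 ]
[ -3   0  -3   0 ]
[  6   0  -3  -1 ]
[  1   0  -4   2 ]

483

Expand along column 2 (it has 3 zeros):
  − (-7) · M_12   where M_12 = det([-3 -3 0; 6 -3 -1; 1 -4 2]) = 69
det = (-1)·(-7)·(69) = 483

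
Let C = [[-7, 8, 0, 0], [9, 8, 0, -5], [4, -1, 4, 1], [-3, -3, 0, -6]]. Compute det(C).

Expand along column 3 (it has 3 zeros):
  + (4) · M_33   where M_33 = det([-7 8 0; 9 8 -5; -3 -3 -6]) = 993
det = (+1)·(4)·(993) = 3972

3972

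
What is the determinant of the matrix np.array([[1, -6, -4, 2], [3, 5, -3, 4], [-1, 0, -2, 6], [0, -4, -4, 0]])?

Expand along row 4 (it has 2 zeros):
  + (-4) · M_42   where M_42 = det([1 -4 2; 3 -3 4; -1 -2 6]) = 60
  − (-4) · M_43   where M_43 = det([1 -6 2; 3 5 4; -1 0 6]) = 172
det = (+1)·(-4)·(60) + (-1)·(-4)·(172) = 448

448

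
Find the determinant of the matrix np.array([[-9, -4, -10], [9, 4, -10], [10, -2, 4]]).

Expand along row 1:
  + (-9) · |4 -10; -2 4| = (-9)·(16 − 20) = 36
  − (-4) · |9 -10; 10 4| = −(-4)·(36 − (-100)) = 544
  + (-10) · |9 4; 10 -2| = (-10)·(-18 − 40) = 580
Sum: (36) + (544) + (580) = 1160

The determinant is 1160.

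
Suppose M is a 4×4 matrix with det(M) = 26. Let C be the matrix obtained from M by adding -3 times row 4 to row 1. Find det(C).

The determinant is 26.

Adding a multiple of one row to another leaves the determinant unchanged.
det(C) = (1)·(26) = 26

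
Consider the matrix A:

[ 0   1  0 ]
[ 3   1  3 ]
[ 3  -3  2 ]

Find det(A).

|A| = 3

Expand along row 1:
  − 1 · |3 3; 3 2| = −1·(6 − 9) = 3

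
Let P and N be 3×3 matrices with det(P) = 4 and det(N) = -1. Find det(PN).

det(PN) = det(P)·det(N) = (4)·(-1) = -4

-4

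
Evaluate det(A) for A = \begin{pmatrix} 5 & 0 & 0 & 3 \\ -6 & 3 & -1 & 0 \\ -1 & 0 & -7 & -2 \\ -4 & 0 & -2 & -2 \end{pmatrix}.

|A| = -84

Expand along column 2 (it has 3 zeros):
  + (3) · M_22   where M_22 = det([5 0 3; -1 -7 -2; -4 -2 -2]) = -28
det = (+1)·(3)·(-28) = -84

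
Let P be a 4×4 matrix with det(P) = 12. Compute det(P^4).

det(P^4) = (det P)^4 = (12)^4 = 20736

The determinant is 20736.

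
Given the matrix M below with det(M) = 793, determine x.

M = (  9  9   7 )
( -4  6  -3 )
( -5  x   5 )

Expanding along the row containing x, det(M) is linear in x: det(M) = (-1)·x + (795).
Set (-1)·x + (795) = 793  ⇒  (-1)·x = -2  ⇒  x = 2.

x = 2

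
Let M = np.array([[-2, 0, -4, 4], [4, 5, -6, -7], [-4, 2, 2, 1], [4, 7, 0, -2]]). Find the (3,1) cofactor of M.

324

Delete row 3 and column 1; the remaining 3×3 submatrix is [0 -4 4; 5 -6 -7; 7 0 -2].
Its determinant is 324.
The cofactor carries sign (−1)^(3+1) = +1, so C_{3,1} = +(324) = 324.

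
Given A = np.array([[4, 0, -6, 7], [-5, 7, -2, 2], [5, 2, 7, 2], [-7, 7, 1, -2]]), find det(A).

-241

Expand along row 1 (it has 1 zero):
  + (4) · M_11   where M_11 = det([7 -2 2; 2 7 2; 7 1 -2]) = -242
  + (-6) · M_13   where M_13 = det([-5 7 2; 5 2 2; -7 7 -2]) = 160
  − (7) · M_14   where M_14 = det([-5 7 -2; 5 2 7; -7 7 1]) = -241
det = (+1)·(4)·(-242) + (+1)·(-6)·(160) + (-1)·(7)·(-241) = -241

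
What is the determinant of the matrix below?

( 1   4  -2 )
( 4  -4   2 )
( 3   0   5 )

-100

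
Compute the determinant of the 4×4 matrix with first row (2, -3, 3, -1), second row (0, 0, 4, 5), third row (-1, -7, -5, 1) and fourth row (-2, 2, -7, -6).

Expand along row 2 (it has 2 zeros):
  − (4) · M_23   where M_23 = det([2 -3 -1; -1 -7 1; -2 2 -6]) = 120
  + (5) · M_24   where M_24 = det([2 -3 3; -1 -7 -5; -2 2 -7]) = 61
det = (-1)·(4)·(120) + (+1)·(5)·(61) = -175

The determinant is -175.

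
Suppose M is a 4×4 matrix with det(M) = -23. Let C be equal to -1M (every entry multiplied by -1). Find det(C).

For a 4×4 matrix, det(-1M) = (-1)^4·det(M) = 1·det(M).
det(C) = (1)·(-23) = -23

The determinant is -23.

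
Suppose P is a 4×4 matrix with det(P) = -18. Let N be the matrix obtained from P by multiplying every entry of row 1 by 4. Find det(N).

The determinant is -72.

Scaling one row by 4 multiplies the determinant by 4.
det(N) = (4)·(-18) = -72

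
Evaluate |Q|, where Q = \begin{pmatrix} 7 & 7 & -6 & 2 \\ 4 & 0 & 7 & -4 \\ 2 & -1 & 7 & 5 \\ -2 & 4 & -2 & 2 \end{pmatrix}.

Expand along row 2 (it has 1 zero):
  − (4) · M_21   where M_21 = det([7 -6 2; -1 7 5; 4 -2 2]) = -16
  − (7) · M_23   where M_23 = det([7 7 2; 2 -1 5; -2 4 2]) = -240
  + (-4) · M_24   where M_24 = det([7 7 -6; 2 -1 7; -2 4 -2]) = -288
det = (-1)·(4)·(-16) + (-1)·(7)·(-240) + (+1)·(-4)·(-288) = 2896

2896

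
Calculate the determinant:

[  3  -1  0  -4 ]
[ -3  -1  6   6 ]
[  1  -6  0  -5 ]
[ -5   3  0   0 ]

The determinant is -768.

Expand along column 3 (it has 3 zeros):
  − (6) · M_23   where M_23 = det([3 -1 -4; 1 -6 -5; -5 3 0]) = 128
det = (-1)·(6)·(128) = -768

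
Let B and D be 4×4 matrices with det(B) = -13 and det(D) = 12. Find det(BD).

|BD| = -156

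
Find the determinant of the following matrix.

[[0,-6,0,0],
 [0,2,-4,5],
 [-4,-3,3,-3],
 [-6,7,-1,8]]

-540

Expand along row 1 (it has 3 zeros):
  − (-6) · M_12   where M_12 = det([0 -4 5; -4 3 -3; -6 -1 8]) = -90
det = (-1)·(-6)·(-90) = -540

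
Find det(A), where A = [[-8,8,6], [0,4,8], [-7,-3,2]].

Expand along row 2:
  + 4 · |-8 6; -7 2| = 4·(-16 − (-42)) = 104
  − 8 · |-8 8; -7 -3| = −8·(24 − (-56)) = -640
Sum: (104) + (-640) = -536

det(A) = -536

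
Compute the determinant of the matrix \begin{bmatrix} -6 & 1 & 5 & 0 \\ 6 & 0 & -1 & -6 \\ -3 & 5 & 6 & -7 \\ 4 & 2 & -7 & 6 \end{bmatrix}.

194

Expand along row 1 (it has 1 zero):
  + (-6) · M_11   where M_11 = det([0 -1 -6; 5 6 -7; 2 -7 6]) = 326
  − (1) · M_12   where M_12 = det([6 -1 -6; -3 6 -7; 4 -7 6]) = -50
  + (5) · M_13   where M_13 = det([6 0 -6; -3 5 -7; 4 2 6]) = 420
det = (+1)·(-6)·(326) + (-1)·(1)·(-50) + (+1)·(5)·(420) = 194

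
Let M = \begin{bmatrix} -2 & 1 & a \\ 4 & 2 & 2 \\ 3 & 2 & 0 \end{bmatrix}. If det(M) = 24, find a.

a = 5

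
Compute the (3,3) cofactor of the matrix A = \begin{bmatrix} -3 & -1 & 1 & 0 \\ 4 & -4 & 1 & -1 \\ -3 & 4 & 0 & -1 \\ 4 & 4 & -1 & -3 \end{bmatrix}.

-56

Delete row 3 and column 3; the remaining 3×3 submatrix is [-3 -1 0; 4 -4 -1; 4 4 -3].
Its determinant is -56.
The cofactor carries sign (−1)^(3+3) = +1, so C_{3,3} = +(-56) = -56.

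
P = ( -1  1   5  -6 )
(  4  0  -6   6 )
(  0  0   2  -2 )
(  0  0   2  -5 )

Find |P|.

24

P is block upper-triangular with a 2×2 block and a 2×2 block on the diagonal, so its determinant equals the product of the determinants of the diagonal blocks.
det of the 2×2 block = -4
det of the 2×2 block = -6
det = (-4)·(-6) = 24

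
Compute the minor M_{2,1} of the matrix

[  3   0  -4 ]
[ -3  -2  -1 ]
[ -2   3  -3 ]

12

Delete row 2 and column 1; the remaining 2×2 submatrix is [0 -4; 3 -3].
Its determinant is 0·(-3) − (-4)·3 = 12.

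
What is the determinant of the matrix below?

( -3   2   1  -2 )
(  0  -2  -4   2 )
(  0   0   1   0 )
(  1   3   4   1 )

The determinant is 24.

Expand along row 3 (it has 3 zeros):
  + (1) · M_33   where M_33 = det([-3 2 -2; 0 -2 2; 1 3 1]) = 24
det = (+1)·(1)·(24) = 24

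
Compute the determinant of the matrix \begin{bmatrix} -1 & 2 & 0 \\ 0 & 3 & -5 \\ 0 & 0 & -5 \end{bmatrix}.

15

The matrix is upper triangular, so the determinant is the product of the diagonal entries:
det = (-1) · (3) · (-5) = 15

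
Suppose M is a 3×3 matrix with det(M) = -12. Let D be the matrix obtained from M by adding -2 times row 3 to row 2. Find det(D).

-12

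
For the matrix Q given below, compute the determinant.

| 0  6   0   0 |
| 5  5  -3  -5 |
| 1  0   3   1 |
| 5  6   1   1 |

det(Q) = -408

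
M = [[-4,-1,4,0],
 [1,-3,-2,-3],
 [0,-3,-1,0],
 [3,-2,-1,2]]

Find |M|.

Expand along row 3 (it has 2 zeros):
  − (-3) · M_32   where M_32 = det([-4 4 0; 1 -2 -3; 3 -1 2]) = -16
  + (-1) · M_33   where M_33 = det([-4 -1 0; 1 -3 -3; 3 -2 2]) = 59
det = (-1)·(-3)·(-16) + (+1)·(-1)·(59) = -107

-107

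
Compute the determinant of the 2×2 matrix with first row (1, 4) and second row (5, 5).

The determinant is -15.

det = 1·5 − 4·5 = 5 − 20 = -15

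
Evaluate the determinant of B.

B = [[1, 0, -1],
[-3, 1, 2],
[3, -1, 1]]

Expand along column 2:
  + 1 · |1 -1; 3 1| = 1·(1 − (-3)) = 4
  − (-1) · |1 -1; -3 2| = −(-1)·(2 − 3) = -1
Sum: (4) + (-1) = 3

3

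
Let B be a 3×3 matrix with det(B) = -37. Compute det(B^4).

det(B^4) = (det B)^4 = (-37)^4 = 1874161

1874161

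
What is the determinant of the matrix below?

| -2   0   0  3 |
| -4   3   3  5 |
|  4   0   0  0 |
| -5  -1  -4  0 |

-108

Expand along row 3 (it has 3 zeros):
  + (4) · M_31   where M_31 = det([0 0 3; 3 3 5; -1 -4 0]) = -27
det = (+1)·(4)·(-27) = -108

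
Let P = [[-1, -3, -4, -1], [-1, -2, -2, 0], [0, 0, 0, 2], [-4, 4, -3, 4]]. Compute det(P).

Expand along row 3 (it has 3 zeros):
  − (2) · M_34   where M_34 = det([-1 -3 -4; -1 -2 -2; -4 4 -3]) = 19
det = (-1)·(2)·(19) = -38

The determinant is -38.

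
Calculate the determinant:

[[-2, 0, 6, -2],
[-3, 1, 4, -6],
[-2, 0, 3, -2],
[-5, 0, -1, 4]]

Expand along column 2 (it has 3 zeros):
  + (1) · M_22   where M_22 = det([-2 6 -2; -2 3 -2; -5 -1 4]) = 54
det = (+1)·(1)·(54) = 54

The determinant is 54.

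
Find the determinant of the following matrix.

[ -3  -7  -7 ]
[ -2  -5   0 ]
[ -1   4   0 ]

Expand along column 3:
  + (-7) · |-2 -5; -1 4| = (-7)·(-8 − 5) = 91

91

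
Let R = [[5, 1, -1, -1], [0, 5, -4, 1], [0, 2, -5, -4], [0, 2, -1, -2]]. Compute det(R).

The determinant is 270.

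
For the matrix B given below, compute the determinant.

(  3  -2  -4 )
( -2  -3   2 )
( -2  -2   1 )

det(B) = 15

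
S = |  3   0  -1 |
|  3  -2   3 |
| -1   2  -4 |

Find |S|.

Expand along column 2:
  + (-2) · |3 -1; -1 -4| = (-2)·(-12 − 1) = 26
  − 2 · |3 -1; 3 3| = −2·(9 − (-3)) = -24
Sum: (26) + (-24) = 2

2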